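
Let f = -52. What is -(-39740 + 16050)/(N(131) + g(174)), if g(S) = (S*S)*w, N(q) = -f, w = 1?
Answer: 11845/15164 ≈ 0.78113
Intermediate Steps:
N(q) = 52 (N(q) = -1*(-52) = 52)
g(S) = S² (g(S) = (S*S)*1 = S²*1 = S²)
-(-39740 + 16050)/(N(131) + g(174)) = -(-39740 + 16050)/(52 + 174²) = -(-23690)/(52 + 30276) = -(-23690)/30328 = -1*(-11845/15164) = 11845/15164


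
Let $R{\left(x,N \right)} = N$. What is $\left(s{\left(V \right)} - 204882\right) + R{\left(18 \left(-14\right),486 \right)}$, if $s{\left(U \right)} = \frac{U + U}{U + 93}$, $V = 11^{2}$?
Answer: $- \frac{21870251}{107} \approx -2.0439 \cdot 10^{5}$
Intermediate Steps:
$V = 121$
$s{\left(U \right)} = \frac{2 U}{93 + U}$
$\left(s{\left(V \right)} - 204882\right) + R{\left(18 \left(-14\right),486 \right)} = \left(2 \cdot 121 \frac{1}{93 + 121} - 204882\right) + 486 = \left(2 \cdot 121 \cdot \frac{1}{214} - 204882\right) + 486 = \left(\frac{121}{107} - 204882\right) + 486 = - \frac{21922253}{107} + 486 = - \frac{21870251}{107}$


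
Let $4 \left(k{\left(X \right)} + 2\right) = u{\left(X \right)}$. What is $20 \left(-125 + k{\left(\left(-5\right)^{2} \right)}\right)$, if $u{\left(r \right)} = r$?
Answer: $-2415$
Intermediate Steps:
$k{\left(X \right)} = -2 + \frac{X}{4}$
$20 \left(-125 + k{\left(\left(-5\right)^{2} \right)}\right) = 20 \left(-125 - \left(2 - \frac{\left(-5\right)^{2}}{4}\right)\right) = 20 \left(-125 + \left(-2 + \frac{1}{4} \cdot 25\right)\right) = 20 \left(-125 + \left(-2 + \frac{25}{4}\right)\right) = 20 \left(-125 + \frac{17}{4}\right) = 20 \left(- \frac{483}{4}\right) = -2415$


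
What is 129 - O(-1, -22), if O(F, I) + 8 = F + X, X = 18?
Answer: 120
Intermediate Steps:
O(F, I) = 10 + F (O(F, I) = -8 + (F + 18) = -8 + (18 + F) = 10 + F)
129 - O(-1, -22) = 129 - (10 - 1) = 129 - 1*9 = 129 - 9 = 120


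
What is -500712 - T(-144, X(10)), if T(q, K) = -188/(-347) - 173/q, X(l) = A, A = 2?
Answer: -25019664319/49968 ≈ -5.0071e+5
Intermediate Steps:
X(l) = 2
T(q, K) = 188/347 - 173/q (T(q, K) = -188*(-1/347) - 173/q = 188/347 - 173/q)
-500712 - T(-144, X(10)) = -500712 - (188/347 - 173/(-144)) = -500712 - (188/347 - 173*(-1/144)) = -500712 - (188/347 + 173/144) = -500712 - 1*87103/49968 = -500712 - 87103/49968 = -25019664319/49968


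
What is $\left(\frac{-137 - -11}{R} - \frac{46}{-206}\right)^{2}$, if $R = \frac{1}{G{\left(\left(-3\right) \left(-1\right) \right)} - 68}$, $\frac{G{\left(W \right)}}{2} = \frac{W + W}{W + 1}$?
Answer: $\frac{711649149649}{10609} \approx 6.708 \cdot 10^{7}$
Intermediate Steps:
$G{\left(W \right)} = \frac{4 W}{1 + W}$ ($G{\left(W \right)} = 2 \frac{W + W}{W + 1} = 2 \frac{2 W}{1 + W} = \frac{4 W}{1 + W}$)
$R = - \frac{1}{65}$ ($R = \frac{1}{\frac{4 \left(\left(-3\right) \left(-1\right)\right)}{1 - -3} - 68} = \frac{1}{4 \cdot 3 \frac{1}{1 + 3} - 68} = \frac{1}{4 \cdot 3 \cdot \frac{1}{4} - 68} = \frac{1}{3 - 68} = \frac{1}{-65} = - \frac{1}{65} \approx -0.015385$)
$\left(\frac{-137 - -11}{R} - \frac{46}{-206}\right)^{2} = \left(\frac{-137 - -11}{- \frac{1}{65}} - \frac{46}{-206}\right)^{2} = \left(\left(-137 + 11\right) \left(-65\right) - - \frac{23}{103}\right)^{2} = \left(\left(-126\right) \left(-65\right) + \frac{23}{103}\right)^{2} = \left(8190 + \frac{23}{103}\right)^{2} = \left(\frac{843593}{103}\right)^{2} = \frac{711649149649}{10609}$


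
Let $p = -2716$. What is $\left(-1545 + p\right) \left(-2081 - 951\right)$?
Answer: $12919352$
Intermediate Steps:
$\left(-1545 + p\right) \left(-2081 - 951\right) = \left(-1545 - 2716\right) \left(-2081 - 951\right) = \left(-4261\right) \left(-3032\right) = 12919352$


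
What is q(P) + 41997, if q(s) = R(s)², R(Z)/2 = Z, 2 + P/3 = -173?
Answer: 1144497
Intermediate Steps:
P = -525 (P = -6 + 3*(-173) = -6 - 519 = -525)
R(Z) = 2*Z
q(s) = 4*s² (q(s) = (2*s)² = 4*s²)
q(P) + 41997 = 4*(-525)² + 41997 = 4*275625 + 41997 = 1102500 + 41997 = 1144497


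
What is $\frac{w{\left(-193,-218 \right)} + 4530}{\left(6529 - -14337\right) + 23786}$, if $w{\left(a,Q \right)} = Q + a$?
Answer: $\frac{1373}{14884} \approx 0.092247$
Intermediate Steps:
$\frac{w{\left(-193,-218 \right)} + 4530}{\left(6529 - -14337\right) + 23786} = \frac{\left(-218 - 193\right) + 4530}{\left(6529 - -14337\right) + 23786} = \frac{-411 + 4530}{\left(6529 + 14337\right) + 23786} = \frac{4119}{20866 + 23786} = \frac{4119}{44652} = 4119 \cdot \frac{1}{44652} = \frac{1373}{14884}$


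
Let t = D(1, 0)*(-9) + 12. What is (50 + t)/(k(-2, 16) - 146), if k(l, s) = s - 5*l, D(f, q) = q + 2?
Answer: -11/30 ≈ -0.36667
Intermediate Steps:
D(f, q) = 2 + q
t = -6 (t = (2 + 0)*(-9) + 12 = 2*(-9) + 12 = -18 + 12 = -6)
(50 + t)/(k(-2, 16) - 146) = (50 - 6)/((16 - 5*(-2)) - 146) = 44/((16 + 10) - 146) = 44/(26 - 146) = 44/(-120) = 44*(-1/120) = -11/30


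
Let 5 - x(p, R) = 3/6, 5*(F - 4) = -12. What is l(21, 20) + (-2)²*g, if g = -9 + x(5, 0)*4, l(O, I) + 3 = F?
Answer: 173/5 ≈ 34.600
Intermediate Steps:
F = 8/5 (F = 4 + (⅕)*(-12) = 4 - 12/5 = 8/5 ≈ 1.6000)
x(p, R) = 9/2 (x(p, R) = 5 - 3/6 = 5 - 1*½ = 5 - ½ = 9/2)
l(O, I) = -7/5 (l(O, I) = -3 + 8/5 = -7/5)
g = 9 (g = -9 + (9/2)*4 = -9 + 18 = 9)
l(21, 20) + (-2)²*g = -7/5 + (-2)²*9 = -7/5 + 4*9 = -7/5 + 36 = 173/5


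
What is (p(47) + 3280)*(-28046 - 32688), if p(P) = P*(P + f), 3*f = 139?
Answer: -1396882000/3 ≈ -4.6563e+8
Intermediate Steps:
f = 139/3 (f = (⅓)*139 = 139/3 ≈ 46.333)
p(P) = P*(139/3 + P) (p(P) = P*(P + 139/3) = P*(139/3 + P))
(p(47) + 3280)*(-28046 - 32688) = ((⅓)*47*(139 + 3*47) + 3280)*(-28046 - 32688) = ((⅓)*47*(139 + 141) + 3280)*(-60734) = ((⅓)*47*280 + 3280)*(-60734) = (13160/3 + 3280)*(-60734) = (23000/3)*(-60734) = -1396882000/3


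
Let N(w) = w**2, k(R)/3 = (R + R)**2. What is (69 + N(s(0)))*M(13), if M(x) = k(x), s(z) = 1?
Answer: 141960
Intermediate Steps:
k(R) = 12*R**2 (k(R) = 3*(R + R)**2 = 3*(2*R)**2 = 3*(4*R**2) = 12*R**2)
M(x) = 12*x**2
(69 + N(s(0)))*M(13) = (69 + 1**2)*(12*13**2) = (69 + 1)*(12*169) = 70*2028 = 141960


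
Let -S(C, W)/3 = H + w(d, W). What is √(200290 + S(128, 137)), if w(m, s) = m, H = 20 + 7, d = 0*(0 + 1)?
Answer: √200209 ≈ 447.45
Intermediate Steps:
d = 0 (d = 0*1 = 0)
H = 27
S(C, W) = -81 (S(C, W) = -3*(27 + 0) = -3*27 = -81)
√(200290 + S(128, 137)) = √(200290 - 81) = √200209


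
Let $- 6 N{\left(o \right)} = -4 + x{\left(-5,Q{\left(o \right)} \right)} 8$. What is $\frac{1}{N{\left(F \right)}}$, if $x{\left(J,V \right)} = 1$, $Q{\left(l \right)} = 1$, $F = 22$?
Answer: $- \frac{3}{2} \approx -1.5$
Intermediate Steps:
$N{\left(o \right)} = - \frac{2}{3}$ ($N{\left(o \right)} = - \frac{-4 + 1 \cdot 8}{6} = - \frac{-4 + 8}{6} = \left(- \frac{1}{6}\right) 4 = - \frac{2}{3}$)
$\frac{1}{N{\left(F \right)}} = \frac{1}{- \frac{2}{3}} = - \frac{3}{2}$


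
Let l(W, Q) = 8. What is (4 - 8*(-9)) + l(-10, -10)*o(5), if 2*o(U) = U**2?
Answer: 176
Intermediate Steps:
o(U) = U**2/2
(4 - 8*(-9)) + l(-10, -10)*o(5) = (4 - 8*(-9)) + 8*((1/2)*5**2) = (4 + 72) + 8*((1/2)*25) = 76 + 8*(25/2) = 76 + 100 = 176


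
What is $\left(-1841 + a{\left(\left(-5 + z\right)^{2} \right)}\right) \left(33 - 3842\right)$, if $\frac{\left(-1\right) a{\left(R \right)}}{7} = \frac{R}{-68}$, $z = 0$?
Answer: $\frac{476174517}{68} \approx 7.0026 \cdot 10^{6}$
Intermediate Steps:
$a{\left(R \right)} = \frac{7 R}{68}$ ($a{\left(R \right)} = - 7 \frac{R}{-68} = - 7 R \left(- \frac{1}{68}\right) = - 7 \left(- \frac{R}{68}\right) = \frac{7 R}{68}$)
$\left(-1841 + a{\left(\left(-5 + z\right)^{2} \right)}\right) \left(33 - 3842\right) = \left(-1841 + \frac{7 \left(-5 + 0\right)^{2}}{68}\right) \left(33 - 3842\right) = \left(-1841 + \frac{7 \left(-5\right)^{2}}{68}\right) \left(-3809\right) = \left(-1841 + \frac{7}{68} \cdot 25\right) \left(-3809\right) = \left(-1841 + \frac{175}{68}\right) \left(-3809\right) = \left(- \frac{125013}{68}\right) \left(-3809\right) = \frac{476174517}{68}$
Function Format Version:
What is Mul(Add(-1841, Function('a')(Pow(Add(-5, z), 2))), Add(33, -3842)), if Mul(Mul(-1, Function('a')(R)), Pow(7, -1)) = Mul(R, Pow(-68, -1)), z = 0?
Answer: Rational(476174517, 68) ≈ 7.0026e+6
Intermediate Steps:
Function('a')(R) = Mul(Rational(7, 68), R) (Function('a')(R) = Mul(-7, Mul(R, Pow(-68, -1))) = Mul(-7, Mul(R, Rational(-1, 68))) = Mul(-7, Mul(Rational(-1, 68), R)) = Mul(Rational(7, 68), R))
Mul(Add(-1841, Function('a')(Pow(Add(-5, z), 2))), Add(33, -3842)) = Mul(Add(-1841, Mul(Rational(7, 68), Pow(Add(-5, 0), 2))), Add(33, -3842)) = Mul(Add(-1841, Mul(Rational(7, 68), Pow(-5, 2))), -3809) = Mul(Add(-1841, Mul(Rational(7, 68), 25)), -3809) = Mul(Add(-1841, Rational(175, 68)), -3809) = Mul(Rational(-125013, 68), -3809) = Rational(476174517, 68)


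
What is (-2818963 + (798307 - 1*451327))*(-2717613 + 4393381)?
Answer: -4142470007944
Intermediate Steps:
(-2818963 + (798307 - 1*451327))*(-2717613 + 4393381) = (-2818963 + (798307 - 451327))*1675768 = (-2818963 + 346980)*1675768 = -2471983*1675768 = -4142470007944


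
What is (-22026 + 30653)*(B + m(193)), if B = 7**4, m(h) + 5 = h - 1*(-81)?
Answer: 23034090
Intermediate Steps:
m(h) = 76 + h (m(h) = -5 + (h - 1*(-81)) = -5 + (h + 81) = -5 + (81 + h) = 76 + h)
B = 2401
(-22026 + 30653)*(B + m(193)) = (-22026 + 30653)*(2401 + (76 + 193)) = 8627*(2401 + 269) = 8627*2670 = 23034090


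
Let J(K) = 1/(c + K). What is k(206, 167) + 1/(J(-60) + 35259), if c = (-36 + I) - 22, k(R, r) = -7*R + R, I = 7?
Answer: -4837392417/3913748 ≈ -1236.0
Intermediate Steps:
k(R, r) = -6*R
c = -51 (c = (-36 + 7) - 22 = -29 - 22 = -51)
J(K) = 1/(-51 + K)
k(206, 167) + 1/(J(-60) + 35259) = -6*206 + 1/(1/(-51 - 60) + 35259) = -1236 + 1/(1/(-111) + 35259) = -1236 + 1/(-1/111 + 35259) = -1236 + 1/(3913748/111) = -1236 + 111/3913748 = -4837392417/3913748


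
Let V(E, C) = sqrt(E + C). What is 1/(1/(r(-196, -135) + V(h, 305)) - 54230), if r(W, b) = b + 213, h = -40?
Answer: -315564292/17113047325221 + sqrt(265)/17113047325221 ≈ -1.8440e-5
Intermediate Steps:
V(E, C) = sqrt(C + E)
r(W, b) = 213 + b
1/(1/(r(-196, -135) + V(h, 305)) - 54230) = 1/(1/((213 - 135) + sqrt(305 - 40)) - 54230) = 1/(1/(78 + sqrt(265)) - 54230) = 1/(-54230 + 1/(78 + sqrt(265)))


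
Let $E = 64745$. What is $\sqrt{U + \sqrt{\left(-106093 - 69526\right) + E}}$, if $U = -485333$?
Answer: $\sqrt{-485333 + i \sqrt{110874}} \approx 0.239 + 696.66 i$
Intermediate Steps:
$\sqrt{U + \sqrt{\left(-106093 - 69526\right) + E}} = \sqrt{-485333 + \sqrt{\left(-106093 - 69526\right) + 64745}} = \sqrt{-485333 + \sqrt{-175619 + 64745}} = \sqrt{-485333 + \sqrt{-110874}} = \sqrt{-485333 + i \sqrt{110874}}$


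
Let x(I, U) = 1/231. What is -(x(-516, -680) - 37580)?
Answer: 8680979/231 ≈ 37580.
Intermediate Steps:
x(I, U) = 1/231
-(x(-516, -680) - 37580) = -(1/231 - 37580) = -1*(-8680979/231) = 8680979/231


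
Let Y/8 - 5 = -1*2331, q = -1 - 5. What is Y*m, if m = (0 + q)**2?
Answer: -669888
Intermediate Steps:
q = -6
Y = -18608 (Y = 40 + 8*(-1*2331) = 40 + 8*(-2331) = 40 - 18648 = -18608)
m = 36 (m = (0 - 6)**2 = (-6)**2 = 36)
Y*m = -18608*36 = -669888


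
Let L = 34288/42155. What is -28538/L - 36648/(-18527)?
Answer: -11143541825953/317626888 ≈ -35084.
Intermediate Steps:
L = 34288/42155 (L = 34288*(1/42155) = 34288/42155 ≈ 0.81338)
-28538/L - 36648/(-18527) = -28538/34288/42155 - 36648/(-18527) = -28538*42155/34288 - 36648*(-1/18527) = -601509695/17144 + 36648/18527 = -11143541825953/317626888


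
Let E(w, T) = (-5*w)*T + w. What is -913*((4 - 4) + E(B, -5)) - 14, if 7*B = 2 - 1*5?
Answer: 71116/7 ≈ 10159.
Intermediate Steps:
B = -3/7 (B = (2 - 1*5)/7 = (2 - 5)/7 = (⅐)*(-3) = -3/7 ≈ -0.42857)
E(w, T) = w - 5*T*w (E(w, T) = -5*T*w + w = w - 5*T*w)
-913*((4 - 4) + E(B, -5)) - 14 = -913*((4 - 4) - 3*(1 - 5*(-5))/7) - 14 = -913*(0 - 3*(1 + 25)/7) - 14 = -913*(0 - 3/7*26) - 14 = -913*(0 - 78/7) - 14 = -913*(-78)/7 - 14 = -83*(-858/7) - 14 = 71214/7 - 14 = 71116/7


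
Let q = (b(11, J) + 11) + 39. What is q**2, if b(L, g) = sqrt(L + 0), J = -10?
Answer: (50 + sqrt(11))**2 ≈ 2842.7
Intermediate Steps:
b(L, g) = sqrt(L)
q = 50 + sqrt(11) (q = (sqrt(11) + 11) + 39 = (11 + sqrt(11)) + 39 = 50 + sqrt(11) ≈ 53.317)
q**2 = (50 + sqrt(11))**2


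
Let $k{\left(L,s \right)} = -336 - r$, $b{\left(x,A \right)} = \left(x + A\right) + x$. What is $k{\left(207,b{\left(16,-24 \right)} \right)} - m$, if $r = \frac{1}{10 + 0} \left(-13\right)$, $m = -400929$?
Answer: $\frac{4005943}{10} \approx 4.0059 \cdot 10^{5}$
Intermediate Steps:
$b{\left(x,A \right)} = A + 2 x$ ($b{\left(x,A \right)} = \left(A + x\right) + x = A + 2 x$)
$r = - \frac{13}{10}$ ($r = \frac{1}{10} \left(-13\right) = - \frac{13}{10} \approx -1.3$)
$k{\left(L,s \right)} = - \frac{3347}{10}$ ($k{\left(L,s \right)} = -336 - - \frac{13}{10} = -336 + \frac{13}{10} = - \frac{3347}{10}$)
$k{\left(207,b{\left(16,-24 \right)} \right)} - m = - \frac{3347}{10} - -400929 = - \frac{3347}{10} + 400929 = \frac{4005943}{10}$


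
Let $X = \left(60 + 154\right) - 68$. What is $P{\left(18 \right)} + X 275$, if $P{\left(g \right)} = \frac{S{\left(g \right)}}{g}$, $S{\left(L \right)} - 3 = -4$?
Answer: $\frac{722699}{18} \approx 40150.0$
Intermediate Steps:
$S{\left(L \right)} = -1$ ($S{\left(L \right)} = 3 - 4 = -1$)
$P{\left(g \right)} = - \frac{1}{g}$
$X = 146$ ($X = 214 - 68 = 146$)
$P{\left(18 \right)} + X 275 = - \frac{1}{18} + 146 \cdot 275 = \left(-1\right) \frac{1}{18} + 40150 = - \frac{1}{18} + 40150 = \frac{722699}{18}$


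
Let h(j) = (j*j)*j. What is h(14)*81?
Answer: 222264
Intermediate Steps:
h(j) = j**3 (h(j) = j**2*j = j**3)
h(14)*81 = 14**3*81 = 2744*81 = 222264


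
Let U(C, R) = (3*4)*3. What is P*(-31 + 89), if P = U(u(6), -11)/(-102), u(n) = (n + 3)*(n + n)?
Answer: -348/17 ≈ -20.471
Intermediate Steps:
u(n) = 2*n*(3 + n) (u(n) = (3 + n)*(2*n) = 2*n*(3 + n))
U(C, R) = 36 (U(C, R) = 12*3 = 36)
P = -6/17 (P = 36/(-102) = 36*(-1/102) = -6/17 ≈ -0.35294)
P*(-31 + 89) = -6*(-31 + 89)/17 = -6/17*58 = -348/17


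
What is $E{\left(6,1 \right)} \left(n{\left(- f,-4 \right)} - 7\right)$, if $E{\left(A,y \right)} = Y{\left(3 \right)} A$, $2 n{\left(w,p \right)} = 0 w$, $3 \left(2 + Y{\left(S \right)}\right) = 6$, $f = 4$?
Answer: $0$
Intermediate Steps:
$Y{\left(S \right)} = 0$ ($Y{\left(S \right)} = -2 + \frac{1}{3} \cdot 6 = -2 + 2 = 0$)
$n{\left(w,p \right)} = 0$ ($n{\left(w,p \right)} = \frac{0 w}{2} = \frac{1}{2} \cdot 0 = 0$)
$E{\left(A,y \right)} = 0$ ($E{\left(A,y \right)} = 0 A = 0$)
$E{\left(6,1 \right)} \left(n{\left(- f,-4 \right)} - 7\right) = 0 \left(0 - 7\right) = 0 \left(-7\right) = 0$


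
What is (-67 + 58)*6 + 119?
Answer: 65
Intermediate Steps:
(-67 + 58)*6 + 119 = -9*6 + 119 = -54 + 119 = 65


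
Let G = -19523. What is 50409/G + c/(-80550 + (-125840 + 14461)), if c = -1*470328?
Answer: -492735417/3747029867 ≈ -0.13150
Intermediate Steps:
c = -470328
50409/G + c/(-80550 + (-125840 + 14461)) = 50409/(-19523) - 470328/(-80550 + (-125840 + 14461)) = 50409*(-1/19523) - 470328/(-80550 - 111379) = -50409/19523 - 470328/(-191929) = -50409/19523 - 470328*(-1/191929) = -50409/19523 + 470328/191929 = -492735417/3747029867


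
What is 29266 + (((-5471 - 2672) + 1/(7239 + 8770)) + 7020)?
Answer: 450541288/16009 ≈ 28143.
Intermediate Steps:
29266 + (((-5471 - 2672) + 1/(7239 + 8770)) + 7020) = 29266 + ((-8143 + 1/16009) + 7020) = 29266 + (-130361286/16009 + 7020) = 29266 - 17978106/16009 = 450541288/16009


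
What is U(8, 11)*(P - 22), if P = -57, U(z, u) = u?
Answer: -869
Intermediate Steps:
U(8, 11)*(P - 22) = 11*(-57 - 22) = 11*(-79) = -869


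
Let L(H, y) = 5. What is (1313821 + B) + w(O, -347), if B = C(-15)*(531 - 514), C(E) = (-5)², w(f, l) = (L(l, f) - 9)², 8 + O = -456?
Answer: 1314262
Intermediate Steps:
O = -464 (O = -8 - 456 = -464)
w(f, l) = 16 (w(f, l) = (5 - 9)² = (-4)² = 16)
C(E) = 25
B = 425 (B = 25*(531 - 514) = 25*17 = 425)
(1313821 + B) + w(O, -347) = (1313821 + 425) + 16 = 1314246 + 16 = 1314262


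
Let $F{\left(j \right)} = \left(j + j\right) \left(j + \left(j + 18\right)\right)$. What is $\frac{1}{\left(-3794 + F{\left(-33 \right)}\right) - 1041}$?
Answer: $- \frac{1}{1667} \approx -0.00059988$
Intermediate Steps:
$F{\left(j \right)} = 2 j \left(18 + 2 j\right)$ ($F{\left(j \right)} = 2 j \left(j + \left(18 + j\right)\right) = 2 j \left(18 + 2 j\right)$)
$\frac{1}{\left(-3794 + F{\left(-33 \right)}\right) - 1041} = \frac{1}{\left(-3794 + 4 \left(-33\right) \left(9 - 33\right)\right) - 1041} = \frac{1}{\left(-3794 + 4 \left(-33\right) \left(-24\right)\right) - 1041} = \frac{1}{\left(-3794 + 3168\right) - 1041} = \frac{1}{-626 - 1041} = \frac{1}{-1667} = - \frac{1}{1667}$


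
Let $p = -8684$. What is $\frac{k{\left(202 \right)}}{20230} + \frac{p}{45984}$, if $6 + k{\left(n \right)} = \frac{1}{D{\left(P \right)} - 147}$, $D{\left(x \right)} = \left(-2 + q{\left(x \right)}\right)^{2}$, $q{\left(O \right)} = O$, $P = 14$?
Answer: $- \frac{7332023}{38760680} \approx -0.18916$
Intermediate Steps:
$D{\left(x \right)} = \left(-2 + x\right)^{2}$
$k{\left(n \right)} = - \frac{19}{3}$ ($k{\left(n \right)} = -6 + \frac{1}{\left(-2 + 14\right)^{2} - 147} = -6 + \frac{1}{12^{2} - 147} = -6 + \frac{1}{144 - 147} = -6 + \frac{1}{-3} = -6 - \frac{1}{3} = - \frac{19}{3}$)
$\frac{k{\left(202 \right)}}{20230} + \frac{p}{45984} = - \frac{19}{3 \cdot 20230} - \frac{8684}{45984} = \left(- \frac{19}{3}\right) \frac{1}{20230} - \frac{2171}{11496} = - \frac{19}{60690} - \frac{2171}{11496} = - \frac{7332023}{38760680}$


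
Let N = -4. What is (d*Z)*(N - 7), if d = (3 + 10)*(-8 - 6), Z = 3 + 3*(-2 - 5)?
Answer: -36036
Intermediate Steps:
Z = -18 (Z = 3 + 3*(-7) = 3 - 21 = -18)
d = -182 (d = 13*(-14) = -182)
(d*Z)*(N - 7) = (-182*(-18))*(-4 - 7) = 3276*(-11) = -36036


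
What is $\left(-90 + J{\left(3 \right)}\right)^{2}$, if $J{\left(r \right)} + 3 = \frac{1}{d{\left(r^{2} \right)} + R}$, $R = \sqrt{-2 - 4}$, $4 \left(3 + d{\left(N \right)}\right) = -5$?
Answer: $\frac{1179240 \sqrt{6} + 1681921 i}{136 \sqrt{6} + 193 i} \approx 8681.9 + 18.97 i$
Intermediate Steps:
$d{\left(N \right)} = - \frac{17}{4}$ ($d{\left(N \right)} = -3 + \frac{1}{4} \left(-5\right) = -3 - \frac{5}{4} = - \frac{17}{4}$)
$R = i \sqrt{6}$ ($R = \sqrt{-6} = i \sqrt{6} \approx 2.4495 i$)
$J{\left(r \right)} = -3 + \frac{1}{- \frac{17}{4} + i \sqrt{6}}$
$\left(-90 + J{\left(3 \right)}\right)^{2} = \left(-90 - \left(\frac{1223}{385} + \frac{16 i \sqrt{6}}{385}\right)\right)^{2} = \left(- \frac{35873}{385} - \frac{16 i \sqrt{6}}{385}\right)^{2}$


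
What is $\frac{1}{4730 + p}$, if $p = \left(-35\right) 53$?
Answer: $\frac{1}{2875} \approx 0.00034783$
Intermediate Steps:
$p = -1855$
$\frac{1}{4730 + p} = \frac{1}{4730 - 1855} = \frac{1}{2875}$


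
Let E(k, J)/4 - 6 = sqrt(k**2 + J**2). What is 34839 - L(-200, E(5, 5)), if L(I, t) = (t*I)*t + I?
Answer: 310239 + 192000*sqrt(2) ≈ 5.8177e+5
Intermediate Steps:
E(k, J) = 24 + 4*sqrt(J**2 + k**2) (E(k, J) = 24 + 4*sqrt(k**2 + J**2) = 24 + 4*sqrt(J**2 + k**2))
L(I, t) = I + I*t**2 (L(I, t) = (I*t)*t + I = I*t**2 + I = I + I*t**2)
34839 - L(-200, E(5, 5)) = 34839 - (-200)*(1 + (24 + 4*sqrt(5**2 + 5**2))**2) = 34839 - (-200)*(1 + (24 + 4*sqrt(25 + 25))**2) = 34839 - (-200)*(1 + (24 + 4*sqrt(50))**2) = 34839 - (-200)*(1 + (24 + 4*(5*sqrt(2)))**2) = 34839 - (-200)*(1 + (24 + 20*sqrt(2))**2) = 34839 - (-200 - 200*(24 + 20*sqrt(2))**2) = 34839 + (200 + 200*(24 + 20*sqrt(2))**2) = 35039 + 200*(24 + 20*sqrt(2))**2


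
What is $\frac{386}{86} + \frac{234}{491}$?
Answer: $\frac{104825}{21113} \approx 4.965$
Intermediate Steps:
$\frac{386}{86} + \frac{234}{491} = 386 \cdot \frac{1}{86} + 234 \cdot \frac{1}{491} = \frac{193}{43} + \frac{234}{491} = \frac{104825}{21113}$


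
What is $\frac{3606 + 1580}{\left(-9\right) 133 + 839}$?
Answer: $- \frac{2593}{179} \approx -14.486$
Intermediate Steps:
$\frac{3606 + 1580}{\left(-9\right) 133 + 839} = \frac{5186}{-1197 + 839} = \frac{5186}{-358} = 5186 \left(- \frac{1}{358}\right) = - \frac{2593}{179}$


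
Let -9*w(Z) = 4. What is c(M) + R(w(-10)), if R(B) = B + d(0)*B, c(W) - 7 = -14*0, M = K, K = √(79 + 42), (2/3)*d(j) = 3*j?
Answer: 59/9 ≈ 6.5556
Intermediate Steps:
d(j) = 9*j/2 (d(j) = 3*(3*j)/2 = 9*j/2)
K = 11 (K = √121 = 11)
w(Z) = -4/9 (w(Z) = -⅑*4 = -4/9)
M = 11
c(W) = 7 (c(W) = 7 - 14*0 = 7 + 0 = 7)
R(B) = B (R(B) = B + ((9/2)*0)*B = B + 0*B = B + 0 = B)
c(M) + R(w(-10)) = 7 - 4/9 = 59/9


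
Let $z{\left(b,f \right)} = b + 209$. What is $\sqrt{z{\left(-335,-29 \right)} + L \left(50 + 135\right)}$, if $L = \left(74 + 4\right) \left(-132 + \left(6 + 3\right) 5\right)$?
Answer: $12 i \sqrt{8719} \approx 1120.5 i$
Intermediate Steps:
$L = -6786$ ($L = 78 \left(-132 + 9 \cdot 5\right) = 78 \left(-132 + 45\right) = 78 \left(-87\right) = -6786$)
$z{\left(b,f \right)} = 209 + b$
$\sqrt{z{\left(-335,-29 \right)} + L \left(50 + 135\right)} = \sqrt{\left(209 - 335\right) - 6786 \left(50 + 135\right)} = \sqrt{-126 - 1255410} = \sqrt{-1255536} = 12 i \sqrt{8719}$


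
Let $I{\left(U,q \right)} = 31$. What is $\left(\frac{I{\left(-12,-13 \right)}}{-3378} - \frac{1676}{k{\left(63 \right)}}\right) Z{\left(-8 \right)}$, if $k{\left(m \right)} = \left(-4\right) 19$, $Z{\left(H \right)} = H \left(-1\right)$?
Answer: $\frac{5659172}{32091} \approx 176.35$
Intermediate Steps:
$Z{\left(H \right)} = - H$
$k{\left(m \right)} = -76$
$\left(\frac{I{\left(-12,-13 \right)}}{-3378} - \frac{1676}{k{\left(63 \right)}}\right) Z{\left(-8 \right)} = \left(\frac{31}{-3378} - \frac{1676}{-76}\right) \left(\left(-1\right) \left(-8\right)\right) = \left(31 \left(- \frac{1}{3378}\right) - - \frac{419}{19}\right) 8 = \left(- \frac{31}{3378} + \frac{419}{19}\right) 8 = \frac{1414793}{64182} \cdot 8 = \frac{5659172}{32091}$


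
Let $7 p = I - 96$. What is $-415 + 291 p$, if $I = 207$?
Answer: $\frac{29396}{7} \approx 4199.4$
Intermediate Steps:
$p = \frac{111}{7}$ ($p = \frac{207 - 96}{7} = \frac{1}{7} \cdot 111 = \frac{111}{7} \approx 15.857$)
$-415 + 291 p = -415 + 291 \cdot \frac{111}{7} = -415 + \frac{32301}{7} = \frac{29396}{7}$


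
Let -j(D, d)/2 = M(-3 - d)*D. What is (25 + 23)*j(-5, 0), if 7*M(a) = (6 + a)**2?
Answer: 4320/7 ≈ 617.14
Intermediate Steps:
M(a) = (6 + a)**2/7
j(D, d) = -2*D*(3 - d)**2/7 (j(D, d) = -2*(6 + (-3 - d))**2/7*D = -2*(3 - d)**2/7*D = -2*D*(3 - d)**2/7)
(25 + 23)*j(-5, 0) = (25 + 23)*(-2/7*(-5)*(-3 + 0)**2) = 48*(-2/7*(-5)*(-3)**2) = 48*(-2/7*(-5)*9) = 48*(90/7) = 4320/7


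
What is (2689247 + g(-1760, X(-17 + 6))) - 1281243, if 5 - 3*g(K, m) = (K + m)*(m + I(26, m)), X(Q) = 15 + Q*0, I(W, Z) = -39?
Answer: 4182137/3 ≈ 1.3940e+6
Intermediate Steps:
X(Q) = 15 (X(Q) = 15 + 0 = 15)
g(K, m) = 5/3 - (-39 + m)*(K + m)/3 (g(K, m) = 5/3 - (K + m)*(m - 39)/3 = 5/3 - (K + m)*(-39 + m)/3 = 5/3 - (-39 + m)*(K + m)/3)
(2689247 + g(-1760, X(-17 + 6))) - 1281243 = (2689247 + (5/3 + 13*(-1760) + 13*15 - ⅓*15² - ⅓*(-1760)*15)) - 1281243 = (2689247 + (5/3 - 22880 + 195 - ⅓*225 + 8800)) - 1281243 = (2689247 + (5/3 - 22880 + 195 - 75 + 8800)) - 1281243 = (2689247 - 41875/3) - 1281243 = 8025866/3 - 1281243 = 4182137/3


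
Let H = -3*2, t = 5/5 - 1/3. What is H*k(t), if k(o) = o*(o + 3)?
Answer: -44/3 ≈ -14.667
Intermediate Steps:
t = ⅔ (t = 5*(⅕) - 1*⅓ = 1 - ⅓ = ⅔ ≈ 0.66667)
H = -6
k(o) = o*(3 + o)
H*k(t) = -4*(3 + ⅔) = -4*11/3 = -6*22/9 = -44/3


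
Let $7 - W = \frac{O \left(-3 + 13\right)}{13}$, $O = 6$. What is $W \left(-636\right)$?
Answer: $- \frac{19716}{13} \approx -1516.6$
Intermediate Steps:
$W = \frac{31}{13}$ ($W = 7 - \frac{6 \left(-3 + 13\right)}{13} = 7 - 6 \cdot 10 \cdot \frac{1}{13} = 7 - 60 \cdot \frac{1}{13} = 7 - \frac{60}{13} = \frac{31}{13} \approx 2.3846$)
$W \left(-636\right) = \frac{31}{13} \left(-636\right) = - \frac{19716}{13}$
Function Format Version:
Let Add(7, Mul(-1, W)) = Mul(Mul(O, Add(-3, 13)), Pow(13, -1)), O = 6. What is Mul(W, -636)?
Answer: Rational(-19716, 13) ≈ -1516.6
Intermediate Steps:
W = Rational(31, 13) (W = Add(7, Mul(-1, Mul(Mul(6, Add(-3, 13)), Pow(13, -1)))) = Add(7, Mul(-1, Mul(Mul(6, 10), Rational(1, 13)))) = Add(7, Mul(-1, Mul(60, Rational(1, 13)))) = Add(7, Mul(-1, Rational(60, 13))) = Add(7, Rational(-60, 13)) = Rational(31, 13) ≈ 2.3846)
Mul(W, -636) = Mul(Rational(31, 13), -636) = Rational(-19716, 13)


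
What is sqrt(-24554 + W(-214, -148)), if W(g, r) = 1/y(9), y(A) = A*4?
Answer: I*sqrt(883943)/6 ≈ 156.7*I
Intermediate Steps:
y(A) = 4*A
W(g, r) = 1/36 (W(g, r) = 1/(4*9) = 1/36)
sqrt(-24554 + W(-214, -148)) = sqrt(-24554 + 1/36) = sqrt(-883943/36) = I*sqrt(883943)/6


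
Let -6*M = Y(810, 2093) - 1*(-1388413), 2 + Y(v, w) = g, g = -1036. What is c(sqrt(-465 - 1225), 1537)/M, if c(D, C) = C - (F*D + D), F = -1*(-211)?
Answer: -9222/1387375 + 16536*I*sqrt(10)/1387375 ≈ -0.0066471 + 0.037691*I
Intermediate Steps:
F = 211
Y(v, w) = -1038 (Y(v, w) = -2 - 1036 = -1038)
c(D, C) = C - 212*D (c(D, C) = C - (211*D + D) = C - 212*D)
M = -1387375/6 (M = -(-1038 - 1*(-1388413))/6 = -(-1038 + 1388413)/6 = -1/6*1387375 = -1387375/6 ≈ -2.3123e+5)
c(sqrt(-465 - 1225), 1537)/M = (1537 - 212*sqrt(-465 - 1225))/(-1387375/6) = (1537 - 2756*I*sqrt(10))*(-6/1387375) = -9222/1387375 + 16536*I*sqrt(10)/1387375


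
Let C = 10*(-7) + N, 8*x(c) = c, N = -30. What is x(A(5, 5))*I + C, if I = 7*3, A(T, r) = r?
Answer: -695/8 ≈ -86.875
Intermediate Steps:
x(c) = c/8
C = -100 (C = 10*(-7) - 30 = -70 - 30 = -100)
I = 21
x(A(5, 5))*I + C = ((⅛)*5)*21 - 100 = (5/8)*21 - 100 = 105/8 - 100 = -695/8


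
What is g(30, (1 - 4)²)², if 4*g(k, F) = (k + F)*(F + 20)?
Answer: 1279161/16 ≈ 79948.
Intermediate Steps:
g(k, F) = (20 + F)*(F + k)/4 (g(k, F) = ((k + F)*(F + 20))/4 = ((F + k)*(20 + F))/4 = ((20 + F)*(F + k))/4 = (20 + F)*(F + k)/4)
g(30, (1 - 4)²)² = (5*(1 - 4)² + 5*30 + ((1 - 4)²)²/4 + (¼)*(1 - 4)²*30)² = (5*(-3)² + 150 + ((-3)²)²/4 + (¼)*(-3)²*30)² = (5*9 + 150 + (¼)*9² + (¼)*9*30)² = (45 + 150 + (¼)*81 + 135/2)² = (45 + 150 + 81/4 + 135/2)² = (1131/4)² = 1279161/16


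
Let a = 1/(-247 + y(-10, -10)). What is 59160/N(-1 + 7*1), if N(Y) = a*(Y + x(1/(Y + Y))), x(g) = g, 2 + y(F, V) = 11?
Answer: -168960960/73 ≈ -2.3145e+6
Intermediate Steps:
y(F, V) = 9 (y(F, V) = -2 + 11 = 9)
a = -1/238 (a = 1/(-247 + 9) = 1/(-238) = -1/238 ≈ -0.0042017)
N(Y) = -Y/238 - 1/(476*Y) (N(Y) = -(Y + 1/(Y + Y))/238 = -(Y + 1/(2*Y))/238 = -Y/238 - 1/(476*Y))
59160/N(-1 + 7*1) = 59160/(-(-1 + 7*1)/238 - 1/(476*(-1 + 7*1))) = 59160/(-(-1 + 7)/238 - 1/(476*(-1 + 7))) = 59160/(-1/238*6 - 1/476/6) = 59160/(-3/119 - 1/476*⅙) = 59160/(-3/119 - 1/2856) = 59160/(-73/2856) = 59160*(-2856/73) = -168960960/73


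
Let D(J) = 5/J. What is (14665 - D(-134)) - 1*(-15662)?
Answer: 4063823/134 ≈ 30327.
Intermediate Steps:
(14665 - D(-134)) - 1*(-15662) = (14665 - 5/(-134)) - 1*(-15662) = (14665 - 5*(-1)/134) + 15662 = (14665 - 1*(-5/134)) + 15662 = (14665 + 5/134) + 15662 = 1965115/134 + 15662 = 4063823/134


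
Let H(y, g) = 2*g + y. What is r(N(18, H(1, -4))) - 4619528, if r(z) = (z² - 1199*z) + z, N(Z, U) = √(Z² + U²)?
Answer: -4619155 - 1198*√373 ≈ -4.6423e+6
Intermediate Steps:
H(y, g) = y + 2*g
N(Z, U) = √(U² + Z²)
r(z) = z² - 1198*z
r(N(18, H(1, -4))) - 4619528 = √((1 + 2*(-4))² + 18²)*(-1198 + √((1 + 2*(-4))² + 18²)) - 4619528 = √((1 - 8)² + 324)*(-1198 + √((1 - 8)² + 324)) - 4619528 = √((-7)² + 324)*(-1198 + √((-7)² + 324)) - 4619528 = √(49 + 324)*(-1198 + √(49 + 324)) - 4619528 = √373*(-1198 + √373) - 4619528 = -4619528 + √373*(-1198 + √373)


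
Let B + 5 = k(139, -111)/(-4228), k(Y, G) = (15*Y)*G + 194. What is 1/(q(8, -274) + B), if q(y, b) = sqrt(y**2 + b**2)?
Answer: -888307028/1299059007559 + 607783456*sqrt(65)/1299059007559 ≈ 0.0030882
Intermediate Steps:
k(Y, G) = 194 + 15*G*Y (k(Y, G) = 15*G*Y + 194 = 194 + 15*G*Y)
q(y, b) = sqrt(b**2 + y**2)
B = 210101/4228 (B = -5 + (194 + 15*(-111)*139)/(-4228) = -5 + (194 - 231435)*(-1/4228) = -5 - 231241*(-1/4228) = -5 + 231241/4228 = 210101/4228 ≈ 49.693)
1/(q(8, -274) + B) = 1/(sqrt((-274)**2 + 8**2) + 210101/4228) = 1/(sqrt(75076 + 64) + 210101/4228) = 1/(sqrt(75140) + 210101/4228) = 1/(34*sqrt(65) + 210101/4228) = 1/(210101/4228 + 34*sqrt(65))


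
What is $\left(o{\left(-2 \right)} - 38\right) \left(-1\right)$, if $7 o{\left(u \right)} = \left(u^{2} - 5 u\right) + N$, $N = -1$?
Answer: $\frac{253}{7} \approx 36.143$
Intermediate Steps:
$o{\left(u \right)} = - \frac{1}{7} - \frac{5 u}{7} + \frac{u^{2}}{7}$ ($o{\left(u \right)} = \frac{\left(u^{2} - 5 u\right) - 1}{7} = \frac{-1 + u^{2} - 5 u}{7} = - \frac{1}{7} - \frac{5 u}{7} + \frac{u^{2}}{7}$)
$\left(o{\left(-2 \right)} - 38\right) \left(-1\right) = \left(\left(- \frac{1}{7} - - \frac{10}{7} + \frac{\left(-2\right)^{2}}{7}\right) - 38\right) \left(-1\right) = \left(\left(- \frac{1}{7} + \frac{10}{7} + \frac{1}{7} \cdot 4\right) - 38\right) \left(-1\right) = \left(\left(- \frac{1}{7} + \frac{10}{7} + \frac{4}{7}\right) - 38\right) \left(-1\right) = \left(\frac{13}{7} - 38\right) \left(-1\right) = \left(- \frac{253}{7}\right) \left(-1\right) = \frac{253}{7}$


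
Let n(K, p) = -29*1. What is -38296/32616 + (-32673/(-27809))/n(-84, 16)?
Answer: -3993736628/3287941497 ≈ -1.2147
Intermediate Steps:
n(K, p) = -29
-38296/32616 + (-32673/(-27809))/n(-84, 16) = -38296/32616 - 32673/(-27809)/(-29) = -38296*1/32616 - 32673*(-1/27809)*(-1/29) = -4787/4077 + (32673/27809)*(-1/29) = -4787/4077 - 32673/806461 = -3993736628/3287941497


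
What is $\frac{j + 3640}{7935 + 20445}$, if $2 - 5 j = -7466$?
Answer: $\frac{2139}{11825} \approx 0.18089$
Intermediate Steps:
$j = \frac{7468}{5}$ ($j = \frac{2}{5} - - \frac{7466}{5} = \frac{2}{5} + \frac{7466}{5} = \frac{7468}{5} \approx 1493.6$)
$\frac{j + 3640}{7935 + 20445} = \frac{\frac{7468}{5} + 3640}{7935 + 20445} = \frac{25668}{5 \cdot 28380} = \frac{25668}{5} \cdot \frac{1}{28380} = \frac{2139}{11825}$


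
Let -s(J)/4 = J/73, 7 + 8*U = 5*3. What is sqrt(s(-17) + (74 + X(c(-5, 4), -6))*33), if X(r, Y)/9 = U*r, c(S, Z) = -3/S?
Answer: sqrt(349200245)/365 ≈ 51.197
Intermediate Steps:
U = 1 (U = -7/8 + (5*3)/8 = -7/8 + (1/8)*15 = -7/8 + 15/8 = 1)
s(J) = -4*J/73
X(r, Y) = 9*r (X(r, Y) = 9*(1*r) = 9*r)
sqrt(s(-17) + (74 + X(c(-5, 4), -6))*33) = sqrt(-4/73*(-17) + (74 + 9*(-3/(-5)))*33) = sqrt(68/73 + (74 + 9*(-3*(-1/5)))*33) = sqrt(68/73 + (74 + 9*(3/5))*33) = sqrt(68/73 + (74 + 27/5)*33) = sqrt(68/73 + (397/5)*33) = sqrt(68/73 + 13101/5) = sqrt(956713/365) = sqrt(349200245)/365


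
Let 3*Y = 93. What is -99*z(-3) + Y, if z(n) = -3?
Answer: 328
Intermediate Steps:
Y = 31 (Y = (⅓)*93 = 31)
-99*z(-3) + Y = -99*(-3) + 31 = 297 + 31 = 328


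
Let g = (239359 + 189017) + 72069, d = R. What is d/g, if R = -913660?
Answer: -16612/9099 ≈ -1.8257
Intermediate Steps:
d = -913660
g = 500445 (g = 428376 + 72069 = 500445)
d/g = -913660/500445 = -913660*1/500445 = -16612/9099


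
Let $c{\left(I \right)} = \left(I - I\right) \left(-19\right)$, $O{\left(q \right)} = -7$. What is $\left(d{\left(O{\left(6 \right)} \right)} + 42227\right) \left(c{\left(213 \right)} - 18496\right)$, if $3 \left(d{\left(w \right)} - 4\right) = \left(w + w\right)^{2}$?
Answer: $- \frac{2346938944}{3} \approx -7.8231 \cdot 10^{8}$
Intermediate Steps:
$c{\left(I \right)} = 0$ ($c{\left(I \right)} = 0 \left(-19\right) = 0$)
$d{\left(w \right)} = 4 + \frac{4 w^{2}}{3}$ ($d{\left(w \right)} = 4 + \frac{\left(w + w\right)^{2}}{3} = 4 + \frac{\left(2 w\right)^{2}}{3} = 4 + \frac{4 w^{2}}{3}$)
$\left(d{\left(O{\left(6 \right)} \right)} + 42227\right) \left(c{\left(213 \right)} - 18496\right) = \left(\left(4 + \frac{4 \left(-7\right)^{2}}{3}\right) + 42227\right) \left(0 - 18496\right) = \left(\left(4 + \frac{4}{3} \cdot 49\right) + 42227\right) \left(-18496\right) = \left(\left(4 + \frac{196}{3}\right) + 42227\right) \left(-18496\right) = \left(\frac{208}{3} + 42227\right) \left(-18496\right) = \frac{126889}{3} \left(-18496\right) = - \frac{2346938944}{3}$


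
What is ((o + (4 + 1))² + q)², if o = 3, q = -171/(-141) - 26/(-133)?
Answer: 167172223689/39075001 ≈ 4278.2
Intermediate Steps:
q = 8803/6251 (q = -171*(-1/141) - 26*(-1/133) = 57/47 + 26/133 = 8803/6251 ≈ 1.4083)
((o + (4 + 1))² + q)² = ((3 + (4 + 1))² + 8803/6251)² = ((3 + 5)² + 8803/6251)² = (8² + 8803/6251)² = (64 + 8803/6251)² = (408867/6251)² = 167172223689/39075001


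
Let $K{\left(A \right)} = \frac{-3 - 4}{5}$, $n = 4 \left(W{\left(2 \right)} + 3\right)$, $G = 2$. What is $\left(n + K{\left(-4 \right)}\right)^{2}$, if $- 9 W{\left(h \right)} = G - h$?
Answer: $\frac{2809}{25} \approx 112.36$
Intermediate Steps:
$W{\left(h \right)} = - \frac{2}{9} + \frac{h}{9}$ ($W{\left(h \right)} = - \frac{2 - h}{9} = - \frac{2}{9} + \frac{h}{9}$)
$n = 12$ ($n = 4 \left(\left(- \frac{2}{9} + \frac{1}{9} \cdot 2\right) + 3\right) = 4 \left(\left(- \frac{2}{9} + \frac{2}{9}\right) + 3\right) = 4 \left(0 + 3\right) = 4 \cdot 3 = 12$)
$K{\left(A \right)} = - \frac{7}{5}$ ($K{\left(A \right)} = \left(-3 - 4\right) \frac{1}{5} = \left(-7\right) \frac{1}{5} = - \frac{7}{5}$)
$\left(n + K{\left(-4 \right)}\right)^{2} = \left(12 - \frac{7}{5}\right)^{2} = \left(\frac{53}{5}\right)^{2} = \frac{2809}{25}$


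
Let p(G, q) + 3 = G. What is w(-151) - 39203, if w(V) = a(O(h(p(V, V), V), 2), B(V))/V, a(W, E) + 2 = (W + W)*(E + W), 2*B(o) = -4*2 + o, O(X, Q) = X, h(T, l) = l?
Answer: -5989262/151 ≈ -39664.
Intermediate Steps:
p(G, q) = -3 + G
B(o) = -4 + o/2 (B(o) = (-4*2 + o)/2 = (-8 + o)/2 = -4 + o/2)
a(W, E) = -2 + 2*W*(E + W) (a(W, E) = -2 + (W + W)*(E + W) = -2 + (2*W)*(E + W) = -2 + 2*W*(E + W))
w(V) = (-2 + 2*V² + 2*V*(-4 + V/2))/V (w(V) = (-2 + 2*V² + 2*(-4 + V/2)*V)/V = (-2 + 2*V² + 2*V*(-4 + V/2))/V)
w(-151) - 39203 = (-8 - 2/(-151) + 3*(-151)) - 39203 = (-8 - 2*(-1/151) - 453) - 39203 = (-8 + 2/151 - 453) - 39203 = -69609/151 - 39203 = -5989262/151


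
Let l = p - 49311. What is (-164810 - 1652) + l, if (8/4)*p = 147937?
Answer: -283609/2 ≈ -1.4180e+5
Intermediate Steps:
p = 147937/2 (p = (½)*147937 = 147937/2 ≈ 73969.)
l = 49315/2 (l = 147937/2 - 49311 = 49315/2 ≈ 24658.)
(-164810 - 1652) + l = (-164810 - 1652) + 49315/2 = -166462 + 49315/2 = -283609/2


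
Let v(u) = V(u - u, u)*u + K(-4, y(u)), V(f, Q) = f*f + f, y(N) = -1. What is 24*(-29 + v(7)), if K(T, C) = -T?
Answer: -600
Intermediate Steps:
V(f, Q) = f + f² (V(f, Q) = f² + f = f + f²)
v(u) = 4 (v(u) = ((u - u)*(1 + (u - u)))*u - 1*(-4) = (0*(1 + 0))*u + 4 = (0*1)*u + 4 = 0*u + 4 = 0 + 4 = 4)
24*(-29 + v(7)) = 24*(-29 + 4) = 24*(-25) = -600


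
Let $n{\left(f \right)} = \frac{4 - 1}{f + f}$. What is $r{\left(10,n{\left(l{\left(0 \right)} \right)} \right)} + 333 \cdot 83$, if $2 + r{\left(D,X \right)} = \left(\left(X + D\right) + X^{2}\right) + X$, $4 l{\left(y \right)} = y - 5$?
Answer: $\frac{691151}{25} \approx 27646.0$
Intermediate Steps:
$l{\left(y \right)} = - \frac{5}{4} + \frac{y}{4}$ ($l{\left(y \right)} = \frac{y - 5}{4} = \frac{-5 + y}{4} = - \frac{5}{4} + \frac{y}{4}$)
$n{\left(f \right)} = \frac{3}{2 f}$
$r{\left(D,X \right)} = -2 + D + X^{2} + 2 X$ ($r{\left(D,X \right)} = -2 + \left(\left(\left(X + D\right) + X^{2}\right) + X\right) = -2 + \left(\left(\left(D + X\right) + X^{2}\right) + X\right) = -2 + \left(\left(D + X + X^{2}\right) + X\right) = -2 + \left(D + X^{2} + 2 X\right) = -2 + D + X^{2} + 2 X$)
$r{\left(10,n{\left(l{\left(0 \right)} \right)} \right)} + 333 \cdot 83 = \left(-2 + 10 + \left(\frac{3}{2 \left(- \frac{5}{4} + \frac{1}{4} \cdot 0\right)}\right)^{2} + 2 \frac{3}{2 \left(- \frac{5}{4} + \frac{1}{4} \cdot 0\right)}\right) + 333 \cdot 83 = \left(-2 + 10 + \left(\frac{3}{2 \left(- \frac{5}{4} + 0\right)}\right)^{2} + 2 \frac{3}{2 \left(- \frac{5}{4} + 0\right)}\right) + 27639 = \left(-2 + 10 + \left(\frac{3}{2 \left(- \frac{5}{4}\right)}\right)^{2} + 2 \frac{3}{2 \left(- \frac{5}{4}\right)}\right) + 27639 = \left(-2 + 10 + \left(\frac{3}{2} \left(- \frac{4}{5}\right)\right)^{2} + 2 \cdot \frac{3}{2} \left(- \frac{4}{5}\right)\right) + 27639 = \left(-2 + 10 + \left(- \frac{6}{5}\right)^{2} + 2 \left(- \frac{6}{5}\right)\right) + 27639 = \left(-2 + 10 + \frac{36}{25} - \frac{12}{5}\right) + 27639 = \frac{176}{25} + 27639 = \frac{691151}{25}$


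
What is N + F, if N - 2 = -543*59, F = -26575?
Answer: -58610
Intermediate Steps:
N = -32035 (N = 2 - 543*59 = 2 - 32037 = -32035)
N + F = -32035 - 26575 = -58610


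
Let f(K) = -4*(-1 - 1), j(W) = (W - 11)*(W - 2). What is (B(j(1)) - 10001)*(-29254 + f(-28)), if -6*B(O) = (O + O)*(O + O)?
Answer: 883316938/3 ≈ 2.9444e+8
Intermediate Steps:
j(W) = (-11 + W)*(-2 + W)
f(K) = 8 (f(K) = -4*(-2) = 8)
B(O) = -2*O²/3 (B(O) = -(O + O)*(O + O)/6 = -2*O*2*O/6 = -2*O²/3)
(B(j(1)) - 10001)*(-29254 + f(-28)) = (-2*(22 + 1² - 13*1)²/3 - 10001)*(-29254 + 8) = (-2*(22 + 1 - 13)²/3 - 10001)*(-29246) = (-⅔*10² - 10001)*(-29246) = (-⅔*100 - 10001)*(-29246) = (-200/3 - 10001)*(-29246) = -30203/3*(-29246) = 883316938/3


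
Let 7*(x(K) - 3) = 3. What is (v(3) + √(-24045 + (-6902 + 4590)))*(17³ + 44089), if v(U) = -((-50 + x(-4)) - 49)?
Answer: 32782338/7 + 49002*I*√26357 ≈ 4.6832e+6 + 7.9554e+6*I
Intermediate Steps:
x(K) = 24/7 (x(K) = 3 + (⅐)*3 = 3 + 3/7 = 24/7)
v(U) = 669/7 (v(U) = -((-50 + 24/7) - 49) = -(-326/7 - 49) = -1*(-669/7) = 669/7)
(v(3) + √(-24045 + (-6902 + 4590)))*(17³ + 44089) = (669/7 + √(-24045 + (-6902 + 4590)))*(17³ + 44089) = (669/7 + √(-24045 - 2312))*(4913 + 44089) = (669/7 + √(-26357))*49002 = (669/7 + I*√26357)*49002 = 32782338/7 + 49002*I*√26357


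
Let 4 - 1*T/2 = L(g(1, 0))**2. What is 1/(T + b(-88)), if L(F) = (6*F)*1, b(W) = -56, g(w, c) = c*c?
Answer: -1/48 ≈ -0.020833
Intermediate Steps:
g(w, c) = c**2
L(F) = 6*F
T = 8 (T = 8 - 2*(6*0**2)**2 = 8 - 2*(6*0)**2 = 8 - 2*0**2 = 8 - 2*0 = 8 + 0 = 8)
1/(T + b(-88)) = 1/(8 - 56) = 1/(-48) = -1/48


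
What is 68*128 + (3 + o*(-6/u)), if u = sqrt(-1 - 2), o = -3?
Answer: 8707 - 6*I*sqrt(3) ≈ 8707.0 - 10.392*I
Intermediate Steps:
u = I*sqrt(3) (u = sqrt(-3) = I*sqrt(3) ≈ 1.732*I)
68*128 + (3 + o*(-6/u)) = 68*128 + (3 - (-18)/(I*sqrt(3))) = 8704 + (3 - (-18)*(-I*sqrt(3)/3)) = 8704 + (3 - 6*I*sqrt(3)) = 8707 - 6*I*sqrt(3)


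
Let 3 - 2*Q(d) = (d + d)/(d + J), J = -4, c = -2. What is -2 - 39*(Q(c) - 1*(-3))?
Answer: -329/2 ≈ -164.50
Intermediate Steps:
Q(d) = 3/2 - d/(-4 + d) (Q(d) = 3/2 - (d + d)/(2*(d - 4)) = 3/2 - 2*d/(2*(-4 + d)) = 3/2 - d/(-4 + d))
-2 - 39*(Q(c) - 1*(-3)) = -2 - 39*((-12 - 2)/(2*(-4 - 2)) - 1*(-3)) = -2 - 39*((½)*(-14)/(-6) + 3) = -2 - 39*((½)*(-⅙)*(-14) + 3) = -2 - 39*(7/6 + 3) = -2 - 39*25/6 = -2 - 325/2 = -329/2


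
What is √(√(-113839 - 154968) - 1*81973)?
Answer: √(-81973 + I*√268807) ≈ 0.9054 + 286.31*I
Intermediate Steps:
√(√(-113839 - 154968) - 1*81973) = √(√(-268807) - 81973) = √(I*√268807 - 81973) = √(-81973 + I*√268807)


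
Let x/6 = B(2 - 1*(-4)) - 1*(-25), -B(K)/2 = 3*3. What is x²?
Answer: 1764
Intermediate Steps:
B(K) = -18 (B(K) = -6*3 = -2*9 = -18)
x = 42 (x = 6*(-18 - 1*(-25)) = 6*(-18 + 25) = 6*7 = 42)
x² = 42² = 1764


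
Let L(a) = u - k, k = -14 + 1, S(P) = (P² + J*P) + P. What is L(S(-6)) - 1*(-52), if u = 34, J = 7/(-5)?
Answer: 99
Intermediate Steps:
J = -7/5 (J = 7*(-⅕) = -7/5 ≈ -1.4000)
S(P) = P² - 2*P/5 (S(P) = (P² - 7*P/5) + P = P² - 2*P/5)
k = -13
L(a) = 47 (L(a) = 34 - 1*(-13) = 34 + 13 = 47)
L(S(-6)) - 1*(-52) = 47 - 1*(-52) = 47 + 52 = 99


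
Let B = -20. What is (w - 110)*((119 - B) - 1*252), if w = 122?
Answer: -1356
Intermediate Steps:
(w - 110)*((119 - B) - 1*252) = (122 - 110)*((119 - 1*(-20)) - 1*252) = 12*((119 + 20) - 252) = 12*(139 - 252) = 12*(-113) = -1356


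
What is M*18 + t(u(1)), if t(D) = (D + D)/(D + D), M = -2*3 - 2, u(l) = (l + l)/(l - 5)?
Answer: -143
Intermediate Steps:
u(l) = 2*l/(-5 + l) (u(l) = (2*l)/(-5 + l) = 2*l/(-5 + l))
M = -8 (M = -6 - 2 = -8)
t(D) = 1 (t(D) = (2*D)/((2*D)) = (2*D)*(1/(2*D)) = 1)
M*18 + t(u(1)) = -8*18 + 1 = -144 + 1 = -143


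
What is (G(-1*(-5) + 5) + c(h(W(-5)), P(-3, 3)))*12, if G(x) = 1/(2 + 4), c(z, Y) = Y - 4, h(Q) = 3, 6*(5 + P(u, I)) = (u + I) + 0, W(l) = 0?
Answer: -106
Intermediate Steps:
P(u, I) = -5 + I/6 + u/6 (P(u, I) = -5 + ((u + I) + 0)/6 = -5 + ((I + u) + 0)/6 = -5 + (I + u)/6 = -5 + (I/6 + u/6) = -5 + I/6 + u/6)
c(z, Y) = -4 + Y
G(x) = ⅙ (G(x) = 1/6 = ⅙)
(G(-1*(-5) + 5) + c(h(W(-5)), P(-3, 3)))*12 = (⅙ + (-4 + (-5 + (⅙)*3 + (⅙)*(-3))))*12 = (⅙ + (-4 + (-5 + ½ - ½)))*12 = (⅙ + (-4 - 5))*12 = (⅙ - 9)*12 = -53/6*12 = -106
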